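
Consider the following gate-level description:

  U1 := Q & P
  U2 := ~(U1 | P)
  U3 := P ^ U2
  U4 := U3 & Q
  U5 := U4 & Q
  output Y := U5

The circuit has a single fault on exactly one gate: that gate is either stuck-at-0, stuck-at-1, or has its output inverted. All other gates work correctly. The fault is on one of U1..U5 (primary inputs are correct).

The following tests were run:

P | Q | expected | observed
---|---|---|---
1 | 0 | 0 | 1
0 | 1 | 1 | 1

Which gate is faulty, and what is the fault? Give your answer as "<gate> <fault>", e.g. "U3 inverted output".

U5 stuck-at-1

Fault-free values for test 1 (P=1, Q=0): U1=0, U2=0, U3=1, U4=0, U5=0, giving Y=0. Observed 1.
Test 1: faults giving observed 1 are {U5 stuck-at-1, U5 inverted output}.
Test 2 (P=0, Q=1): fault-free U1=0, U2=1, U3=1, U4=1, U5=1 → 1; observed 1. Eliminates U5 inverted output.
Only U5 stuck-at-1 is consistent with every test.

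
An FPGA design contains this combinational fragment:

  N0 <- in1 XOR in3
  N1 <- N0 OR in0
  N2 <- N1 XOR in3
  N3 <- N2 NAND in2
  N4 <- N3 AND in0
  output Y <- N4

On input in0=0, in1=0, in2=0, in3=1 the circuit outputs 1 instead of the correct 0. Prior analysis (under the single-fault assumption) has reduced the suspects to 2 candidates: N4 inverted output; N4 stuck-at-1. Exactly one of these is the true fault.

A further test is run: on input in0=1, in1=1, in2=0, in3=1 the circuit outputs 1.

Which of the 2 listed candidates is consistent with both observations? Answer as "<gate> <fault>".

Evaluate each candidate on input in0=1, in1=1, in2=0, in3=1:
  N4 inverted output: N0=0, N1=1, N2=0, N3=1, N4=0 [inverted output] → 0 — eliminated
  N4 stuck-at-1: N0=0, N1=1, N2=0, N3=1, N4=1 [stuck-at-1] → 1 — matches
Only N4 stuck-at-1 reproduces the observed 1.

N4 stuck-at-1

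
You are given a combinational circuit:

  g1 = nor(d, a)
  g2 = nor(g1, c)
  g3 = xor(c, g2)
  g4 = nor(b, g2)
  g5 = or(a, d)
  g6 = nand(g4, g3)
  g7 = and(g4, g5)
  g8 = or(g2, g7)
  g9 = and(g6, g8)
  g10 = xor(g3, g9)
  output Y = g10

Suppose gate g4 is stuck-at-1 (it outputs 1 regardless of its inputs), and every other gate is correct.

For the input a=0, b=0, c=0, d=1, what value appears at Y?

Propagate with g4 forced: g1=0, g2=1, g3=1, g4=1 [stuck-at-1], g5=1, g6=0, g7=1, g8=1, g9=0, g10=1.
So Y = 1. (Without the fault it would be 0.)

1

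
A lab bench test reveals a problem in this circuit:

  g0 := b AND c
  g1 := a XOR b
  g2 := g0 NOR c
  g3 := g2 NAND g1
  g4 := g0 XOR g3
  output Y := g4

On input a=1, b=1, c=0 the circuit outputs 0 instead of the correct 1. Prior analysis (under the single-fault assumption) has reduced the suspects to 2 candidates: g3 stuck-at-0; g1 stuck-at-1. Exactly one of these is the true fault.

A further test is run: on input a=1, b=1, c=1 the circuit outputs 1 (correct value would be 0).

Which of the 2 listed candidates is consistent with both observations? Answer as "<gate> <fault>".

Evaluate each candidate on input a=1, b=1, c=1:
  g3 stuck-at-0: g0=1, g1=0, g2=0, g3=0 [stuck-at-0], g4=1 → 1 — matches
  g1 stuck-at-1: g0=1, g1=1 [stuck-at-1], g2=0, g3=1, g4=0 → 0 — eliminated
Only g3 stuck-at-0 reproduces the observed 1.

g3 stuck-at-0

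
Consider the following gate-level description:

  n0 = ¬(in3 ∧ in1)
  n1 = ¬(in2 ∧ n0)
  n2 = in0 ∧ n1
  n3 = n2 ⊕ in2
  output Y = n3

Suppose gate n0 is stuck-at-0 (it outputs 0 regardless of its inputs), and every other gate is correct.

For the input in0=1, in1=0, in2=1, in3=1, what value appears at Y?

0

Propagate with n0 forced: n0=0 [stuck-at-0], n1=1, n2=1, n3=0.
So Y = 0. (Without the fault it would be 1.)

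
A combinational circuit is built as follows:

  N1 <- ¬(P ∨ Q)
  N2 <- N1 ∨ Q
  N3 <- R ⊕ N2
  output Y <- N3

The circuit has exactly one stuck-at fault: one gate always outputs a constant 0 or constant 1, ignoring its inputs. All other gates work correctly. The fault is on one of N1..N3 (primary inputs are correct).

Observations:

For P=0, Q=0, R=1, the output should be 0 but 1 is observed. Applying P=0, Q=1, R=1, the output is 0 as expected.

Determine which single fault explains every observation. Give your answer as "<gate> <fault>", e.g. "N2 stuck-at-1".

N1 stuck-at-0

Fault-free values for test 1 (P=0, Q=0, R=1): N1=1, N2=1, N3=0, giving Y=0. Observed 1.
Test 1: faults giving observed 1 are {N1 stuck-at-0, N2 stuck-at-0, N3 stuck-at-1}.
Test 2 (P=0, Q=1, R=1): fault-free N1=0, N2=1, N3=0 → 0; observed 0. Eliminates N2 stuck-at-0, N3 stuck-at-1.
Only N1 stuck-at-0 is consistent with every test.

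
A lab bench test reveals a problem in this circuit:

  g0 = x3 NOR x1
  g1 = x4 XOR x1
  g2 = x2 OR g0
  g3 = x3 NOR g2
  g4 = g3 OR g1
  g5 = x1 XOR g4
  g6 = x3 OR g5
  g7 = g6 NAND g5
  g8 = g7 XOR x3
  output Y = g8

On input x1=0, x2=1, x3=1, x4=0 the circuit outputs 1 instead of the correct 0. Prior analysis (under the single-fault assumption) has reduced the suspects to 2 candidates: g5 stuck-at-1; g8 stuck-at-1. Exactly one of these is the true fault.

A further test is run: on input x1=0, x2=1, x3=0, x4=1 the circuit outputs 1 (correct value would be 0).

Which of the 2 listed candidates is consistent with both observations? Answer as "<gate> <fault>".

g8 stuck-at-1

Evaluate each candidate on input x1=0, x2=1, x3=0, x4=1:
  g5 stuck-at-1: g0=1, g1=1, g2=1, g3=0, g4=1, g5=1 [stuck-at-1], g6=1, g7=0, g8=0 → 0 — eliminated
  g8 stuck-at-1: g0=1, g1=1, g2=1, g3=0, g4=1, g5=1, g6=1, g7=0, g8=1 [stuck-at-1] → 1 — matches
Only g8 stuck-at-1 reproduces the observed 1.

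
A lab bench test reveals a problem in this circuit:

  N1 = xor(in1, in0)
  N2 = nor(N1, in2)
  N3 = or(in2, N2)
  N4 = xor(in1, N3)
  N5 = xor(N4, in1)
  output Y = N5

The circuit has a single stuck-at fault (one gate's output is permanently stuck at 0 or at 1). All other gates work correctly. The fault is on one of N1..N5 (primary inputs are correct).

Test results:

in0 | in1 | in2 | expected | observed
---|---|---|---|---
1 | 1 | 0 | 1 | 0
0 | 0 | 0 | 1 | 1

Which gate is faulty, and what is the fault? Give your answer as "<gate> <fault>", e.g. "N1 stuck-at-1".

Fault-free values for test 1 (in0=1, in1=1, in2=0): N1=0, N2=1, N3=1, N4=0, N5=1, giving Y=1. Observed 0.
Test 1: faults giving observed 0 are {N1 stuck-at-1, N2 stuck-at-0, N3 stuck-at-0, N4 stuck-at-1, N5 stuck-at-0}.
Test 2 (in0=0, in1=0, in2=0): fault-free N1=0, N2=1, N3=1, N4=1, N5=1 → 1; observed 1. Eliminates N1 stuck-at-1, N2 stuck-at-0, N3 stuck-at-0, N5 stuck-at-0.
Only N4 stuck-at-1 is consistent with every test.

N4 stuck-at-1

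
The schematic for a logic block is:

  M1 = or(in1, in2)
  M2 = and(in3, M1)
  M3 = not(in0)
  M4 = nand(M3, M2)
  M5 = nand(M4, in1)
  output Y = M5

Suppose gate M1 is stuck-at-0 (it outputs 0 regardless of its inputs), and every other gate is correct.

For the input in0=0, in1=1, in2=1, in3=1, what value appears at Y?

0

Propagate with M1 forced: M1=0 [stuck-at-0], M2=0, M3=1, M4=1, M5=0.
So Y = 0. (Without the fault it would be 1.)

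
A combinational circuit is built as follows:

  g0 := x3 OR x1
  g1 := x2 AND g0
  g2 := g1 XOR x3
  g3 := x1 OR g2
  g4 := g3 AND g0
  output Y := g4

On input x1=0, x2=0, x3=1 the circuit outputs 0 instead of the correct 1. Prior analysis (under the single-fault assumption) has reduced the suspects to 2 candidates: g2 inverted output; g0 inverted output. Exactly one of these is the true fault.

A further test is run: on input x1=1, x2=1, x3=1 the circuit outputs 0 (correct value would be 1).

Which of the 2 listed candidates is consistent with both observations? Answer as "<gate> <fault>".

g0 inverted output

Evaluate each candidate on input x1=1, x2=1, x3=1:
  g2 inverted output: g0=1, g1=1, g2=1 [inverted output], g3=1, g4=1 → 1 — eliminated
  g0 inverted output: g0=0 [inverted output], g1=0, g2=1, g3=1, g4=0 → 0 — matches
Only g0 inverted output reproduces the observed 0.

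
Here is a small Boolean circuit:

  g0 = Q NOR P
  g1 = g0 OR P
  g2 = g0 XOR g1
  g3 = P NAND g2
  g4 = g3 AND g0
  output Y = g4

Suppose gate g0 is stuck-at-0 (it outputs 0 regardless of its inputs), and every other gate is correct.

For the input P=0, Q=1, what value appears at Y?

0

Propagate with g0 forced: g0=0 [stuck-at-0], g1=0, g2=0, g3=1, g4=0.
So Y = 0. (Same as the fault-free value — the fault is masked on this input.)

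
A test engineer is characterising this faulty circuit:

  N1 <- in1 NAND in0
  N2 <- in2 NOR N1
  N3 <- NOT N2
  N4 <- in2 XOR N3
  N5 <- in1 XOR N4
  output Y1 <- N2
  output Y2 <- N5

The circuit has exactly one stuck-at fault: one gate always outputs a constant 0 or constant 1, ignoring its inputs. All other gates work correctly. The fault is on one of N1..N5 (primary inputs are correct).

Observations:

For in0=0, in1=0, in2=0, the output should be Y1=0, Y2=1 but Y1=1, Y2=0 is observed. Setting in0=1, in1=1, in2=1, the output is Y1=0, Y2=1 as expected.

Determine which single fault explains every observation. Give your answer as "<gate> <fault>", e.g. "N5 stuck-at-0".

Fault-free values for test 1 (in0=0, in1=0, in2=0): N1=1, N2=0, N3=1, N4=1, N5=1, giving Y1=0, Y2=1. Observed Y1=1, Y2=0.
Test 1: faults giving observed Y1=1, Y2=0 are {N1 stuck-at-0, N2 stuck-at-1}.
Test 2 (in0=1, in1=1, in2=1): fault-free N1=0, N2=0, N3=1, N4=0, N5=1 → Y1=0, Y2=1; observed Y1=0, Y2=1. Eliminates N2 stuck-at-1.
Only N1 stuck-at-0 is consistent with every test.

N1 stuck-at-0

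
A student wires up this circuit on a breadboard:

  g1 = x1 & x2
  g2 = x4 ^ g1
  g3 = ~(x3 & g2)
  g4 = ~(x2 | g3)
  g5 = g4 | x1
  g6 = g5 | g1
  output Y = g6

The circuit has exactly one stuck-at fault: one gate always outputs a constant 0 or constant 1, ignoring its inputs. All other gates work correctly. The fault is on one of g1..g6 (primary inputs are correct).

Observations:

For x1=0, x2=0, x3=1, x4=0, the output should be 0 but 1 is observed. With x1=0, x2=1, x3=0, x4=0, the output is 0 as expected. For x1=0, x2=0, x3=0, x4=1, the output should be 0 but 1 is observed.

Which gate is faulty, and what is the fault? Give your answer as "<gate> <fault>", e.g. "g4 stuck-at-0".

Fault-free values for test 1 (x1=0, x2=0, x3=1, x4=0): g1=0, g2=0, g3=1, g4=0, g5=0, g6=0, giving Y=0. Observed 1.
Test 1: faults giving observed 1 are {g1 stuck-at-1, g2 stuck-at-1, g3 stuck-at-0, g4 stuck-at-1, g5 stuck-at-1, g6 stuck-at-1}.
Test 2 (x1=0, x2=1, x3=0, x4=0): fault-free g1=0, g2=0, g3=1, g4=0, g5=0, g6=0 → 0; observed 0. Eliminates g1 stuck-at-1, g4 stuck-at-1, g5 stuck-at-1, g6 stuck-at-1.
Test 3 (x1=0, x2=0, x3=0, x4=1): fault-free g1=0, g2=1, g3=1, g4=0, g5=0, g6=0 → 0; observed 1. Eliminates g2 stuck-at-1.
Only g3 stuck-at-0 is consistent with every test.

g3 stuck-at-0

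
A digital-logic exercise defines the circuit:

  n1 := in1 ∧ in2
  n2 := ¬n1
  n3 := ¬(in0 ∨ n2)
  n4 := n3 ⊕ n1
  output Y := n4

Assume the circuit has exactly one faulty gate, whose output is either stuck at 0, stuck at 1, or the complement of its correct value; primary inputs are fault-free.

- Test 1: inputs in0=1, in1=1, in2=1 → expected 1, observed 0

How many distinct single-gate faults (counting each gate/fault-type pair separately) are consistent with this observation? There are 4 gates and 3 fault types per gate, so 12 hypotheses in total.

Fault-free: n1=1, n2=0, n3=0, n4=1 → 1. Observed 0.
  n1 stuck-at-0: output 0 ✓
  n1 stuck-at-1: output 1 ✗
  n1 inverted output: output 0 ✓
  n2 stuck-at-0: output 1 ✗
  n2 stuck-at-1: output 1 ✗
  n2 inverted output: output 1 ✗
  n3 stuck-at-0: output 1 ✗
  n3 stuck-at-1: output 0 ✓
  n3 inverted output: output 0 ✓
  n4 stuck-at-0: output 0 ✓
  n4 stuck-at-1: output 1 ✗
  n4 inverted output: output 0 ✓
Consistent faults: {n1 stuck-at-0, n1 inverted output, n3 stuck-at-1, n3 inverted output, n4 stuck-at-0, n4 inverted output} — 6 in all.

6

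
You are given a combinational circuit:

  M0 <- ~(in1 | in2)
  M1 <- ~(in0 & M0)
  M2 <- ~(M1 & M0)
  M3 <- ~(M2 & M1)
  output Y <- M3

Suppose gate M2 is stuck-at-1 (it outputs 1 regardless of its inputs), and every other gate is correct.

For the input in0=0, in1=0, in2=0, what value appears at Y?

Propagate with M2 forced: M0=1, M1=1, M2=1 [stuck-at-1], M3=0.
So Y = 0. (Without the fault it would be 1.)

0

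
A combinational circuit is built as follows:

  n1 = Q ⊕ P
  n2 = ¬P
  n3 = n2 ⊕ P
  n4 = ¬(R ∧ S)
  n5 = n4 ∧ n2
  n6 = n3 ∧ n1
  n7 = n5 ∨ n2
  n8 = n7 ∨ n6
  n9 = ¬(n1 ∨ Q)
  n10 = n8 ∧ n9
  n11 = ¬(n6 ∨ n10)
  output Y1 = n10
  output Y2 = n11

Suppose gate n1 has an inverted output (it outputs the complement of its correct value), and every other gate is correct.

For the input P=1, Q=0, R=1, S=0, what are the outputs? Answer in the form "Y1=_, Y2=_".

Propagate with n1 forced: n1=0 [inverted output], n2=0, n3=1, n4=1, n5=0, n6=0, n7=0, n8=0, n9=1, n10=0, n11=1.
So the outputs are Y1=0, Y2=1. (Without the fault they would be Y1=0, Y2=0.)

Y1=0, Y2=1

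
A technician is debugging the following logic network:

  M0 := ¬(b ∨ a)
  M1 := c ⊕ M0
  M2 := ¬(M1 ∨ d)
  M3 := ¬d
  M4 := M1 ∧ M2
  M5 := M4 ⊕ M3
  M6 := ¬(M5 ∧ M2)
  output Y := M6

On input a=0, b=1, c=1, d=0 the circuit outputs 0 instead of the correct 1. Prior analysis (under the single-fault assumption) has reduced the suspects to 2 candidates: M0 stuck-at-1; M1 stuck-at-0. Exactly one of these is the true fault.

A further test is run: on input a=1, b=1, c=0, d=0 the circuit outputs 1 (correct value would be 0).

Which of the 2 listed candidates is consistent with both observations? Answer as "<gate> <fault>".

Evaluate each candidate on input a=1, b=1, c=0, d=0:
  M0 stuck-at-1: M0=1 [stuck-at-1], M1=1, M2=0, M3=1, M4=0, M5=1, M6=1 → 1 — matches
  M1 stuck-at-0: M0=0, M1=0 [stuck-at-0], M2=1, M3=1, M4=0, M5=1, M6=0 → 0 — eliminated
Only M0 stuck-at-1 reproduces the observed 1.

M0 stuck-at-1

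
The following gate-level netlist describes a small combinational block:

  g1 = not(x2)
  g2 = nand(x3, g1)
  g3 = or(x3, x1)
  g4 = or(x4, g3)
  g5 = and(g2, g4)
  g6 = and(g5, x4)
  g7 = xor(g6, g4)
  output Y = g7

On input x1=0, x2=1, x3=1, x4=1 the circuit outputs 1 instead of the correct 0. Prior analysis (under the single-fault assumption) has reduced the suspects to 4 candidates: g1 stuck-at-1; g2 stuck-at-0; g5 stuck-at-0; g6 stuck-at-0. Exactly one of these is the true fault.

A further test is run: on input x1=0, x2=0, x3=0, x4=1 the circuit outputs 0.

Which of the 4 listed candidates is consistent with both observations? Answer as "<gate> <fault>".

g1 stuck-at-1

Evaluate each candidate on input x1=0, x2=0, x3=0, x4=1:
  g1 stuck-at-1: g1=1 [stuck-at-1], g2=1, g3=0, g4=1, g5=1, g6=1, g7=0 → 0 — matches
  g2 stuck-at-0: g1=1, g2=0 [stuck-at-0], g3=0, g4=1, g5=0, g6=0, g7=1 → 1 — eliminated
  g5 stuck-at-0: g1=1, g2=1, g3=0, g4=1, g5=0 [stuck-at-0], g6=0, g7=1 → 1 — eliminated
  g6 stuck-at-0: g1=1, g2=1, g3=0, g4=1, g5=1, g6=0 [stuck-at-0], g7=1 → 1 — eliminated
Only g1 stuck-at-1 reproduces the observed 0.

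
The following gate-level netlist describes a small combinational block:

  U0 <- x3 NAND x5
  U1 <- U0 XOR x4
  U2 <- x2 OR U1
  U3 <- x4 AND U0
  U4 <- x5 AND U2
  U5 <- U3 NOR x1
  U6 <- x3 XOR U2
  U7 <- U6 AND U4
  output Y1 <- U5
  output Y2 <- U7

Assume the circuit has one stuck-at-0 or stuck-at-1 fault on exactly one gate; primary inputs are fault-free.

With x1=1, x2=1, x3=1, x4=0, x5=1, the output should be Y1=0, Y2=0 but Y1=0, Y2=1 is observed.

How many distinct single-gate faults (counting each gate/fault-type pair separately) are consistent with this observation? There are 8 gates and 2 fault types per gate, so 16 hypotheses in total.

Fault-free: U0=0, U1=0, U2=1, U3=0, U4=1, U5=0, U6=0, U7=0 → Y1=0, Y2=0. Observed Y1=0, Y2=1.
  U0: none of the 2 fault types match ✗
  U1: none of the 2 fault types match ✗
  U2: none of the 2 fault types match ✗
  U3: none of the 2 fault types match ✗
  U4: none of the 2 fault types match ✗
  U5: none of the 2 fault types match ✗
  U6: stuck-at-1 ✓; others ✗
  U7: stuck-at-1 ✓; others ✗
Consistent faults: {U6 stuck-at-1, U7 stuck-at-1} — 2 in all.

2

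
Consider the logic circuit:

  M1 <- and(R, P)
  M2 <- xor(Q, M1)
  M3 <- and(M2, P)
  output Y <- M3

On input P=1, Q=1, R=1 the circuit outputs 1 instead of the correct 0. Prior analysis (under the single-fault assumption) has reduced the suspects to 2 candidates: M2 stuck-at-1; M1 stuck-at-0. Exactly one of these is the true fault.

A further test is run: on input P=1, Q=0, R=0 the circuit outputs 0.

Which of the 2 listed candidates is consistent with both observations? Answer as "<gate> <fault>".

Evaluate each candidate on input P=1, Q=0, R=0:
  M2 stuck-at-1: M1=0, M2=1 [stuck-at-1], M3=1 → 1 — eliminated
  M1 stuck-at-0: M1=0 [stuck-at-0], M2=0, M3=0 → 0 — matches
Only M1 stuck-at-0 reproduces the observed 0.

M1 stuck-at-0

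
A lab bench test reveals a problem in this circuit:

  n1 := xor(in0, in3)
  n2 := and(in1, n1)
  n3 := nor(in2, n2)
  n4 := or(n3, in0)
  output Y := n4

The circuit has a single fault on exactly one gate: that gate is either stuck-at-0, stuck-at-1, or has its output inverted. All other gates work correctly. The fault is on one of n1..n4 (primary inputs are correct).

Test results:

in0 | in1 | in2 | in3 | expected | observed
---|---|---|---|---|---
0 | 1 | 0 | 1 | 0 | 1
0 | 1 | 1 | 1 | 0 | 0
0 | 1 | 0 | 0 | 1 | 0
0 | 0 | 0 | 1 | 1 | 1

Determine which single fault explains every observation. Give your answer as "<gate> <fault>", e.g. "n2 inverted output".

Fault-free values for test 1 (in0=0, in1=1, in2=0, in3=1): n1=1, n2=1, n3=0, n4=0, giving Y=0. Observed 1.
Test 1: faults giving observed 1 are {n1 stuck-at-0, n1 inverted output, n2 stuck-at-0, n2 inverted output, n3 stuck-at-1, n3 inverted output, n4 stuck-at-1, n4 inverted output}.
Test 2 (in0=0, in1=1, in2=1, in3=1): fault-free n1=1, n2=1, n3=0, n4=0 → 0; observed 0. Eliminates n3 stuck-at-1, n3 inverted output, n4 stuck-at-1, n4 inverted output.
Test 3 (in0=0, in1=1, in2=0, in3=0): fault-free n1=0, n2=0, n3=1, n4=1 → 1; observed 0. Eliminates n1 stuck-at-0, n2 stuck-at-0.
Test 4 (in0=0, in1=0, in2=0, in3=1): fault-free n1=1, n2=0, n3=1, n4=1 → 1; observed 1. Eliminates n2 inverted output.
Only n1 inverted output is consistent with every test.

n1 inverted output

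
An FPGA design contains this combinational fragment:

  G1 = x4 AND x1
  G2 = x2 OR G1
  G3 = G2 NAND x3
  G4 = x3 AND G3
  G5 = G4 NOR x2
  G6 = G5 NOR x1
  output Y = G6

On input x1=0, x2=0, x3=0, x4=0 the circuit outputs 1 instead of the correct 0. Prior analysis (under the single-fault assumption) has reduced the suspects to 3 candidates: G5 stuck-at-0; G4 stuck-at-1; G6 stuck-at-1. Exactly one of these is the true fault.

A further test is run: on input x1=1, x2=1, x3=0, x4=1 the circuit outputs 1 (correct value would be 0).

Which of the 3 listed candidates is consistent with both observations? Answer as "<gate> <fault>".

Evaluate each candidate on input x1=1, x2=1, x3=0, x4=1:
  G5 stuck-at-0: G1=1, G2=1, G3=1, G4=0, G5=0 [stuck-at-0], G6=0 → 0 — eliminated
  G4 stuck-at-1: G1=1, G2=1, G3=1, G4=1 [stuck-at-1], G5=0, G6=0 → 0 — eliminated
  G6 stuck-at-1: G1=1, G2=1, G3=1, G4=0, G5=0, G6=1 [stuck-at-1] → 1 — matches
Only G6 stuck-at-1 reproduces the observed 1.

G6 stuck-at-1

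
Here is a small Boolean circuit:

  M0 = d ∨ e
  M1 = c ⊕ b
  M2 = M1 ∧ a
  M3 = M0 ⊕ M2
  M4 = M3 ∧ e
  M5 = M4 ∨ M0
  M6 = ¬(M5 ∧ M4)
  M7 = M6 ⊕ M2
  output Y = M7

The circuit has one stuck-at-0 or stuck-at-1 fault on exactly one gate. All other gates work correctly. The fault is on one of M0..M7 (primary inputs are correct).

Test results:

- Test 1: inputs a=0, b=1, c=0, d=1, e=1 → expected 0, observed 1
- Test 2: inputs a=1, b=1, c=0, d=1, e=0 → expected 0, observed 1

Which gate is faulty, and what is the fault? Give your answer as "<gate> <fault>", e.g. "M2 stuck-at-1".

M7 stuck-at-1

Fault-free values for test 1 (a=0, b=1, c=0, d=1, e=1): M0=1, M1=1, M2=0, M3=1, M4=1, M5=1, M6=0, M7=0, giving Y=0. Observed 1.
Test 1: faults giving observed 1 are {M0 stuck-at-0, M3 stuck-at-0, M4 stuck-at-0, M5 stuck-at-0, M6 stuck-at-1, M7 stuck-at-1}.
Test 2 (a=1, b=1, c=0, d=1, e=0): fault-free M0=1, M1=1, M2=1, M3=0, M4=0, M5=1, M6=1, M7=0 → 0; observed 1. Eliminates M0 stuck-at-0, M3 stuck-at-0, M4 stuck-at-0, M5 stuck-at-0, M6 stuck-at-1.
Only M7 stuck-at-1 is consistent with every test.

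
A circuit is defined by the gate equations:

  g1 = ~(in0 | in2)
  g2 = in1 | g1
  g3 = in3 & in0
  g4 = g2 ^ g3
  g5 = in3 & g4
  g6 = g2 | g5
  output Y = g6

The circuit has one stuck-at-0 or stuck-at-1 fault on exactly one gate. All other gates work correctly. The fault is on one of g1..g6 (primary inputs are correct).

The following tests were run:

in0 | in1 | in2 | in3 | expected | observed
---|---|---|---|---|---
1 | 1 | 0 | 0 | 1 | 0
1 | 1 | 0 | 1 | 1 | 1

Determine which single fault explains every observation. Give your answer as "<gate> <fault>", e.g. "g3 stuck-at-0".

g2 stuck-at-0

Fault-free values for test 1 (in0=1, in1=1, in2=0, in3=0): g1=0, g2=1, g3=0, g4=1, g5=0, g6=1, giving Y=1. Observed 0.
Test 1: faults giving observed 0 are {g2 stuck-at-0, g6 stuck-at-0}.
Test 2 (in0=1, in1=1, in2=0, in3=1): fault-free g1=0, g2=1, g3=1, g4=0, g5=0, g6=1 → 1; observed 1. Eliminates g6 stuck-at-0.
Only g2 stuck-at-0 is consistent with every test.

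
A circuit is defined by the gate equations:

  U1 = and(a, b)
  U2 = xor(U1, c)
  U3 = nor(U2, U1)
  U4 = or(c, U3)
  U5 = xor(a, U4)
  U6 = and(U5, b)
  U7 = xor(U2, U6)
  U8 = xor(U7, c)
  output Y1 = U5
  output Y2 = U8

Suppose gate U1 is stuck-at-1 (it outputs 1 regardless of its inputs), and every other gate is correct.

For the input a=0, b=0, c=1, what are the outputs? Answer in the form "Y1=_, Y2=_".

Propagate with U1 forced: U1=1 [stuck-at-1], U2=0, U3=0, U4=1, U5=1, U6=0, U7=0, U8=1.
So the outputs are Y1=1, Y2=1. (Without the fault they would be Y1=1, Y2=0.)

Y1=1, Y2=1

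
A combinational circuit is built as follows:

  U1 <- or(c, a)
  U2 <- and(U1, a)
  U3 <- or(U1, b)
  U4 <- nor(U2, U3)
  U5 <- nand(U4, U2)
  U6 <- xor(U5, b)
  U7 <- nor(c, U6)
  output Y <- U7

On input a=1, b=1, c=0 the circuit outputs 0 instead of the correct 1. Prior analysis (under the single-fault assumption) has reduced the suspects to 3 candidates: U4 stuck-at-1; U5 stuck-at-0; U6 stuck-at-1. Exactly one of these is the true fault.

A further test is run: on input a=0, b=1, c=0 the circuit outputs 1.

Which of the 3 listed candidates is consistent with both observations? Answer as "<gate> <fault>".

U4 stuck-at-1

Evaluate each candidate on input a=0, b=1, c=0:
  U4 stuck-at-1: U1=0, U2=0, U3=1, U4=1 [stuck-at-1], U5=1, U6=0, U7=1 → 1 — matches
  U5 stuck-at-0: U1=0, U2=0, U3=1, U4=0, U5=0 [stuck-at-0], U6=1, U7=0 → 0 — eliminated
  U6 stuck-at-1: U1=0, U2=0, U3=1, U4=0, U5=1, U6=1 [stuck-at-1], U7=0 → 0 — eliminated
Only U4 stuck-at-1 reproduces the observed 1.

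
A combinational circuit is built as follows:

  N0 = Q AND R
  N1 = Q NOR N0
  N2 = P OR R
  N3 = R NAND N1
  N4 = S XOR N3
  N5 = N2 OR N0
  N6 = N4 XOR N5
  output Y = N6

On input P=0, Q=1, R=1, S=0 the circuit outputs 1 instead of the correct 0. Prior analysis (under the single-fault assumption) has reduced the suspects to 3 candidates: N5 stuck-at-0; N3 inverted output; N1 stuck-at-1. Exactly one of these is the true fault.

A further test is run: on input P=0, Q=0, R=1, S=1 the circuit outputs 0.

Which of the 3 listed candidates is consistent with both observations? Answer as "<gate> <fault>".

Evaluate each candidate on input P=0, Q=0, R=1, S=1:
  N5 stuck-at-0: N0=0, N1=1, N2=1, N3=0, N4=1, N5=0 [stuck-at-0], N6=1 → 1 — eliminated
  N3 inverted output: N0=0, N1=1, N2=1, N3=1 [inverted output], N4=0, N5=1, N6=1 → 1 — eliminated
  N1 stuck-at-1: N0=0, N1=1 [stuck-at-1], N2=1, N3=0, N4=1, N5=1, N6=0 → 0 — matches
Only N1 stuck-at-1 reproduces the observed 0.

N1 stuck-at-1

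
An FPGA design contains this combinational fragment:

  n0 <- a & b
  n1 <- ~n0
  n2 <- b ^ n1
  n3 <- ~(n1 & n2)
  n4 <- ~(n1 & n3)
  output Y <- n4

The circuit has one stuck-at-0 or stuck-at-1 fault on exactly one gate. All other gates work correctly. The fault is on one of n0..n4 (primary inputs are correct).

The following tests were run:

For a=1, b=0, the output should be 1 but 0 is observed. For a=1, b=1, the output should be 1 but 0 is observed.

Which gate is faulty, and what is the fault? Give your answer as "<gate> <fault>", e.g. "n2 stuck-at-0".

n4 stuck-at-0

Fault-free values for test 1 (a=1, b=0): n0=0, n1=1, n2=1, n3=0, n4=1, giving Y=1. Observed 0.
Test 1: faults giving observed 0 are {n2 stuck-at-0, n3 stuck-at-1, n4 stuck-at-0}.
Test 2 (a=1, b=1): fault-free n0=1, n1=0, n2=1, n3=1, n4=1 → 1; observed 0. Eliminates n2 stuck-at-0, n3 stuck-at-1.
Only n4 stuck-at-0 is consistent with every test.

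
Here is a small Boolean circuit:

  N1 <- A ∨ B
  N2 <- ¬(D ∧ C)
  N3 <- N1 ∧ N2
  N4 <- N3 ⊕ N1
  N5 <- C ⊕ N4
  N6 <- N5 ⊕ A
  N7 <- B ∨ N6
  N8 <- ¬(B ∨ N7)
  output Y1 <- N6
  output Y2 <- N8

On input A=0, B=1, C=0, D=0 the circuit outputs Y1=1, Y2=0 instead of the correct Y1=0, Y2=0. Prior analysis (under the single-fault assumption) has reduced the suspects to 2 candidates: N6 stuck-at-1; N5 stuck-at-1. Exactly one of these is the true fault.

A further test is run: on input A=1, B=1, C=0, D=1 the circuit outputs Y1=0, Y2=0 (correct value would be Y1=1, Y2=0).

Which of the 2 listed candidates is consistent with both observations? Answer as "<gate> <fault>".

N5 stuck-at-1

Evaluate each candidate on input A=1, B=1, C=0, D=1:
  N6 stuck-at-1: N1=1, N2=1, N3=1, N4=0, N5=0, N6=1 [stuck-at-1], N7=1, N8=0 → Y1=1, Y2=0 — eliminated
  N5 stuck-at-1: N1=1, N2=1, N3=1, N4=0, N5=1 [stuck-at-1], N6=0, N7=1, N8=0 → Y1=0, Y2=0 — matches
Only N5 stuck-at-1 reproduces the observed Y1=0, Y2=0.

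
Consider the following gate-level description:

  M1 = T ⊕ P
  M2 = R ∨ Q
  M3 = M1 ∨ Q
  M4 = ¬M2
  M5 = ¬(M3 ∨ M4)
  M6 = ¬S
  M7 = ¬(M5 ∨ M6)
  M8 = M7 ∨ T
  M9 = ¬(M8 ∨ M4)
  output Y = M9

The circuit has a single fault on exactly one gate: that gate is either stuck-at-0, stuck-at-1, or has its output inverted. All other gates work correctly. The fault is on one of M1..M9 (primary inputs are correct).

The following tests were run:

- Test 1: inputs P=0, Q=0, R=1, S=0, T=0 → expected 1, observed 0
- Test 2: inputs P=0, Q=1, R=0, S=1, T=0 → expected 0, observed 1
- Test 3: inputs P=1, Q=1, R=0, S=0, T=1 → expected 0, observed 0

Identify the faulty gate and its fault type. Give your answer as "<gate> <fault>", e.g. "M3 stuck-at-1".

Fault-free values for test 1 (P=0, Q=0, R=1, S=0, T=0): M1=0, M2=1, M3=0, M4=0, M5=1, M6=1, M7=0, M8=0, M9=1, giving Y=1. Observed 0.
Test 1: faults giving observed 0 are {M2 stuck-at-0, M2 inverted output, M4 stuck-at-1, M4 inverted output, M7 stuck-at-1, M7 inverted output, M8 stuck-at-1, M8 inverted output, M9 stuck-at-0, M9 inverted output}.
Test 2 (P=0, Q=1, R=0, S=1, T=0): fault-free M1=0, M2=1, M3=1, M4=0, M5=0, M6=0, M7=1, M8=1, M9=0 → 0; observed 1. Eliminates M2 stuck-at-0, M2 inverted output, M4 stuck-at-1, M4 inverted output, M7 stuck-at-1, M8 stuck-at-1, M9 stuck-at-0.
Test 3 (P=1, Q=1, R=0, S=0, T=1): fault-free M1=0, M2=1, M3=1, M4=0, M5=0, M6=1, M7=0, M8=1, M9=0 → 0; observed 0. Eliminates M8 inverted output, M9 inverted output.
Only M7 inverted output is consistent with every test.

M7 inverted output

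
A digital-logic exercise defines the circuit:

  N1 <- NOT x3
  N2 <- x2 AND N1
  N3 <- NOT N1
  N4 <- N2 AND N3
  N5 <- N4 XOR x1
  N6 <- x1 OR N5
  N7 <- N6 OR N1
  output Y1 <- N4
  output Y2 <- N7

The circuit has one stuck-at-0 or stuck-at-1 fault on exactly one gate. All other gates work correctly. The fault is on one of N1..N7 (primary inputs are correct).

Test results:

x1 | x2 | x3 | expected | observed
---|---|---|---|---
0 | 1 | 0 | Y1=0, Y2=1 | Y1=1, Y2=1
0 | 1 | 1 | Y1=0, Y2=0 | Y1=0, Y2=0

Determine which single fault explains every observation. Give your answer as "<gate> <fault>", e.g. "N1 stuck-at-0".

Fault-free values for test 1 (x1=0, x2=1, x3=0): N1=1, N2=1, N3=0, N4=0, N5=0, N6=0, N7=1, giving Y1=0, Y2=1. Observed Y1=1, Y2=1.
Test 1: faults giving observed Y1=1, Y2=1 are {N3 stuck-at-1, N4 stuck-at-1}.
Test 2 (x1=0, x2=1, x3=1): fault-free N1=0, N2=0, N3=1, N4=0, N5=0, N6=0, N7=0 → Y1=0, Y2=0; observed Y1=0, Y2=0. Eliminates N4 stuck-at-1.
Only N3 stuck-at-1 is consistent with every test.

N3 stuck-at-1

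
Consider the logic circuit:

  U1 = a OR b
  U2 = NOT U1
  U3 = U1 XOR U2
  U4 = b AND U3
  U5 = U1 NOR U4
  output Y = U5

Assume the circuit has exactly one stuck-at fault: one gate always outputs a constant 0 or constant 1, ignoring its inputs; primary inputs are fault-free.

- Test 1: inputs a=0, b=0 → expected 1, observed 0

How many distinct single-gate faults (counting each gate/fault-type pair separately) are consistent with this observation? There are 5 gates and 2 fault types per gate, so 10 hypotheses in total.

3

Fault-free: U1=0, U2=1, U3=1, U4=0, U5=1 → 1. Observed 0.
  U1 stuck-at-0: output 1 ✗
  U1 stuck-at-1: output 0 ✓
  U2 stuck-at-0: output 1 ✗
  U2 stuck-at-1: output 1 ✗
  U3 stuck-at-0: output 1 ✗
  U3 stuck-at-1: output 1 ✗
  U4 stuck-at-0: output 1 ✗
  U4 stuck-at-1: output 0 ✓
  U5 stuck-at-0: output 0 ✓
  U5 stuck-at-1: output 1 ✗
Consistent faults: {U1 stuck-at-1, U4 stuck-at-1, U5 stuck-at-0} — 3 in all.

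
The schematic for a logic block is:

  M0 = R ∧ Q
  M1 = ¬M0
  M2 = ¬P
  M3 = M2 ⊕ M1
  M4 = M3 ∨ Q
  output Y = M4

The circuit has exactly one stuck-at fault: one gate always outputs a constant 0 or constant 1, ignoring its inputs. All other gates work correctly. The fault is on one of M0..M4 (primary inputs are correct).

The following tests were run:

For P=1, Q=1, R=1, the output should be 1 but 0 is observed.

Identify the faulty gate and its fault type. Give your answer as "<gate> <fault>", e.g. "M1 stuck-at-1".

Fault-free values for test 1 (P=1, Q=1, R=1): M0=1, M1=0, M2=0, M3=0, M4=1, giving Y=1. Observed 0.
Test 1: faults giving observed 0 are {M4 stuck-at-0}.
Only M4 stuck-at-0 is consistent with every test.

M4 stuck-at-0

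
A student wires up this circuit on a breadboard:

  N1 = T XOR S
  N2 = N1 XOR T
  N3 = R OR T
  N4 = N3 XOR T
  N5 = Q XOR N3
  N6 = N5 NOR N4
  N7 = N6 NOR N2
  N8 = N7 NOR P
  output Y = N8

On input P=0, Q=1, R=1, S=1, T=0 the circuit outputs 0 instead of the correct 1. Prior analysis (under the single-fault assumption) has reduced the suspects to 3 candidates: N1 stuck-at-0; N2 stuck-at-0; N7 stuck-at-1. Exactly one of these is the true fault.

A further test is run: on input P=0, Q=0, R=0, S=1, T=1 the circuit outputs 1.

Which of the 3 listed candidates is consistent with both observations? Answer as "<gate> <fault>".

Evaluate each candidate on input P=0, Q=0, R=0, S=1, T=1:
  N1 stuck-at-0: N1=0 [stuck-at-0], N2=1, N3=1, N4=0, N5=1, N6=0, N7=0, N8=1 → 1 — matches
  N2 stuck-at-0: N1=0, N2=0 [stuck-at-0], N3=1, N4=0, N5=1, N6=0, N7=1, N8=0 → 0 — eliminated
  N7 stuck-at-1: N1=0, N2=1, N3=1, N4=0, N5=1, N6=0, N7=1 [stuck-at-1], N8=0 → 0 — eliminated
Only N1 stuck-at-0 reproduces the observed 1.

N1 stuck-at-0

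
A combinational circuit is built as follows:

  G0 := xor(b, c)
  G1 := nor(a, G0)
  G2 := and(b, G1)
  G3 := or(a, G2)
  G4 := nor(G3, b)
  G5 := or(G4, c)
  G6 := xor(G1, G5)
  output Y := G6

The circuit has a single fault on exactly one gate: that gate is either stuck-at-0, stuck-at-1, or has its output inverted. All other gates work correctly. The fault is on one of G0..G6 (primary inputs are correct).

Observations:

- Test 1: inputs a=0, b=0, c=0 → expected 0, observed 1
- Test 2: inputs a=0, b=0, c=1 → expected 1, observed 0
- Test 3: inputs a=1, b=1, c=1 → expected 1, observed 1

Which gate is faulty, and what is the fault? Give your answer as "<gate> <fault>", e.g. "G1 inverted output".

G0 inverted output

Fault-free values for test 1 (a=0, b=0, c=0): G0=0, G1=1, G2=0, G3=0, G4=1, G5=1, G6=0, giving Y=0. Observed 1.
Test 1: faults giving observed 1 are {G0 stuck-at-1, G0 inverted output, G1 stuck-at-0, G1 inverted output, G2 stuck-at-1, G2 inverted output, G3 stuck-at-1, G3 inverted output, G4 stuck-at-0, G4 inverted output, G5 stuck-at-0, G5 inverted output, G6 stuck-at-1, G6 inverted output}.
Test 2 (a=0, b=0, c=1): fault-free G0=1, G1=0, G2=0, G3=0, G4=1, G5=1, G6=1 → 1; observed 0. Eliminates G0 stuck-at-1, G1 stuck-at-0, G2 stuck-at-1, G2 inverted output, G3 stuck-at-1, G3 inverted output, G4 stuck-at-0, G4 inverted output, G6 stuck-at-1.
Test 3 (a=1, b=1, c=1): fault-free G0=0, G1=0, G2=0, G3=1, G4=0, G5=1, G6=1 → 1; observed 1. Eliminates G1 inverted output, G5 stuck-at-0, G5 inverted output, G6 inverted output.
Only G0 inverted output is consistent with every test.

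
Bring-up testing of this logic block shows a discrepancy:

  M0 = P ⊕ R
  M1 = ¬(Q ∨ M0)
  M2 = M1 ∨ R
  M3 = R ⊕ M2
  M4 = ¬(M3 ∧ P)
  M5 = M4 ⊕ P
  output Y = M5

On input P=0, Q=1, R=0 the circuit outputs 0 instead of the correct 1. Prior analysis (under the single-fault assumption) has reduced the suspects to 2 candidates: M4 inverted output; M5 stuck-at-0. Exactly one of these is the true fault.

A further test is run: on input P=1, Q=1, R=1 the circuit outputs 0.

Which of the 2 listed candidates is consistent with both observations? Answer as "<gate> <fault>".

Evaluate each candidate on input P=1, Q=1, R=1:
  M4 inverted output: M0=0, M1=0, M2=1, M3=0, M4=0 [inverted output], M5=1 → 1 — eliminated
  M5 stuck-at-0: M0=0, M1=0, M2=1, M3=0, M4=1, M5=0 [stuck-at-0] → 0 — matches
Only M5 stuck-at-0 reproduces the observed 0.

M5 stuck-at-0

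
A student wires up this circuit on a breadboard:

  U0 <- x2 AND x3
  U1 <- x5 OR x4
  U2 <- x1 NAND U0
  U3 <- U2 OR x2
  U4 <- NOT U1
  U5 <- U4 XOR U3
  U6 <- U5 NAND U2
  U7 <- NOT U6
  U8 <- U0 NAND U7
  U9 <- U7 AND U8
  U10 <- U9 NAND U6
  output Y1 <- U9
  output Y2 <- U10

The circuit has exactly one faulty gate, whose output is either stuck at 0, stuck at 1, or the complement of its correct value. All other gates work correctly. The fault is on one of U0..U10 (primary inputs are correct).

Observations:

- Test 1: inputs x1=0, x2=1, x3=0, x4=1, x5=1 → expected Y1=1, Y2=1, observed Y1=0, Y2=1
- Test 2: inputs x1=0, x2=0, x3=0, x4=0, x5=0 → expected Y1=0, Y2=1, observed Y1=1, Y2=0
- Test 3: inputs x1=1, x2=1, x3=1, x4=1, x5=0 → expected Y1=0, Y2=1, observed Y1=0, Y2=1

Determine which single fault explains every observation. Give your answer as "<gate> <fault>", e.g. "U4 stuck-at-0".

Fault-free values for test 1 (x1=0, x2=1, x3=0, x4=1, x5=1): U0=0, U1=1, U2=1, U3=1, U4=0, U5=1, U6=0, U7=1, U8=1, U9=1, U10=1, giving Y1=1, Y2=1. Observed Y1=0, Y2=1.
Test 1: faults giving observed Y1=0, Y2=1 are {U0 stuck-at-1, U0 inverted output, U1 stuck-at-0, U1 inverted output, U2 stuck-at-0, U2 inverted output, U3 stuck-at-0, U3 inverted output, U4 stuck-at-1, U4 inverted output, U5 stuck-at-0, U5 inverted output, U6 stuck-at-1, U6 inverted output, U7 stuck-at-0, U7 inverted output, U8 stuck-at-0, U8 inverted output, U9 stuck-at-0, U9 inverted output}.
Test 2 (x1=0, x2=0, x3=0, x4=0, x5=0): fault-free U0=0, U1=0, U2=1, U3=1, U4=1, U5=0, U6=1, U7=0, U8=1, U9=0, U10=1 → Y1=0, Y2=1; observed Y1=1, Y2=0. Eliminates U0 stuck-at-1, U0 inverted output, U1 stuck-at-0, U1 inverted output, U2 stuck-at-0, U2 inverted output, U3 stuck-at-0, U3 inverted output, U4 stuck-at-1, U4 inverted output, U5 stuck-at-0, U5 inverted output, U6 stuck-at-1, U6 inverted output, U7 stuck-at-0, U8 stuck-at-0, U8 inverted output, U9 stuck-at-0.
Test 3 (x1=1, x2=1, x3=1, x4=1, x5=0): fault-free U0=1, U1=1, U2=0, U3=1, U4=0, U5=1, U6=1, U7=0, U8=1, U9=0, U10=1 → Y1=0, Y2=1; observed Y1=0, Y2=1. Eliminates U9 inverted output.
Only U7 inverted output is consistent with every test.

U7 inverted output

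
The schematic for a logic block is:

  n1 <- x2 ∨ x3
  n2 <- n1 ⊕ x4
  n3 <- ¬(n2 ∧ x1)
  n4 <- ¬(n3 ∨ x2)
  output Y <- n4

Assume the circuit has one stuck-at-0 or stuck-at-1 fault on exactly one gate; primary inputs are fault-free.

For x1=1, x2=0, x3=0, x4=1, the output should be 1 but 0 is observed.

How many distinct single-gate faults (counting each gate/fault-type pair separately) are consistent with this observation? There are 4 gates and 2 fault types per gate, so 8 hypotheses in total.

4

Fault-free: n1=0, n2=1, n3=0, n4=1 → 1. Observed 0.
  n1 stuck-at-0: output 1 ✗
  n1 stuck-at-1: output 0 ✓
  n2 stuck-at-0: output 0 ✓
  n2 stuck-at-1: output 1 ✗
  n3 stuck-at-0: output 1 ✗
  n3 stuck-at-1: output 0 ✓
  n4 stuck-at-0: output 0 ✓
  n4 stuck-at-1: output 1 ✗
Consistent faults: {n1 stuck-at-1, n2 stuck-at-0, n3 stuck-at-1, n4 stuck-at-0} — 4 in all.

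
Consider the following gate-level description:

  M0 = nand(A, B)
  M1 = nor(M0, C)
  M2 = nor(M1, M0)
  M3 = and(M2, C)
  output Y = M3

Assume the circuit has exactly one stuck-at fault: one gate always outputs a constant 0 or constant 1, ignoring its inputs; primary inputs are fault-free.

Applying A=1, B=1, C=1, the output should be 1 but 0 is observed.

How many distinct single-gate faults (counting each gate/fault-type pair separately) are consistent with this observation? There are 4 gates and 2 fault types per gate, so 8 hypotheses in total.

4

Fault-free: M0=0, M1=0, M2=1, M3=1 → 1. Observed 0.
  M0 stuck-at-0: output 1 ✗
  M0 stuck-at-1: output 0 ✓
  M1 stuck-at-0: output 1 ✗
  M1 stuck-at-1: output 0 ✓
  M2 stuck-at-0: output 0 ✓
  M2 stuck-at-1: output 1 ✗
  M3 stuck-at-0: output 0 ✓
  M3 stuck-at-1: output 1 ✗
Consistent faults: {M0 stuck-at-1, M1 stuck-at-1, M2 stuck-at-0, M3 stuck-at-0} — 4 in all.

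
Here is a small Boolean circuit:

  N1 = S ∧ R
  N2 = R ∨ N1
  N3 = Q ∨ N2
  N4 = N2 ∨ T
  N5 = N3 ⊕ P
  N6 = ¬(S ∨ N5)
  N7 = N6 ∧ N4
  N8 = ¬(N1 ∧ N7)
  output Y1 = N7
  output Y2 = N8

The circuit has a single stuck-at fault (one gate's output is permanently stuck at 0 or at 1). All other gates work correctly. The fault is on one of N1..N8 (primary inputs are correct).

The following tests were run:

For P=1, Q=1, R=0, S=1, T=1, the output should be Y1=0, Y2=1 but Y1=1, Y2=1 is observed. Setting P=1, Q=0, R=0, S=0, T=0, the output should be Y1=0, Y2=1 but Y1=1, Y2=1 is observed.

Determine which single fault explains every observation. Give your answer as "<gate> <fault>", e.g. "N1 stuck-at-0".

N7 stuck-at-1

Fault-free values for test 1 (P=1, Q=1, R=0, S=1, T=1): N1=0, N2=0, N3=1, N4=1, N5=0, N6=0, N7=0, N8=1, giving Y1=0, Y2=1. Observed Y1=1, Y2=1.
Test 1: faults giving observed Y1=1, Y2=1 are {N6 stuck-at-1, N7 stuck-at-1}.
Test 2 (P=1, Q=0, R=0, S=0, T=0): fault-free N1=0, N2=0, N3=0, N4=0, N5=1, N6=0, N7=0, N8=1 → Y1=0, Y2=1; observed Y1=1, Y2=1. Eliminates N6 stuck-at-1.
Only N7 stuck-at-1 is consistent with every test.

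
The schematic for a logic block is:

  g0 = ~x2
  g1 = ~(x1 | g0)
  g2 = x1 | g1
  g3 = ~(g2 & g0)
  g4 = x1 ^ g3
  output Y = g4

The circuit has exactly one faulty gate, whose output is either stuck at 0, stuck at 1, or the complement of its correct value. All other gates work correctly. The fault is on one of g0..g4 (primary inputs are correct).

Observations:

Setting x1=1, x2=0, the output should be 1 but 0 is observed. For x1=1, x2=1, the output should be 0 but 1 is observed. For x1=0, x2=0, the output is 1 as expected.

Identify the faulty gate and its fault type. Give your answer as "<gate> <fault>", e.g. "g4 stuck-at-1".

Fault-free values for test 1 (x1=1, x2=0): g0=1, g1=0, g2=1, g3=0, g4=1, giving Y=1. Observed 0.
Test 1: faults giving observed 0 are {g0 stuck-at-0, g0 inverted output, g2 stuck-at-0, g2 inverted output, g3 stuck-at-1, g3 inverted output, g4 stuck-at-0, g4 inverted output}.
Test 2 (x1=1, x2=1): fault-free g0=0, g1=0, g2=1, g3=1, g4=0 → 0; observed 1. Eliminates g0 stuck-at-0, g2 stuck-at-0, g2 inverted output, g3 stuck-at-1, g4 stuck-at-0.
Test 3 (x1=0, x2=0): fault-free g0=1, g1=0, g2=0, g3=1, g4=1 → 1; observed 1. Eliminates g3 inverted output, g4 inverted output.
Only g0 inverted output is consistent with every test.

g0 inverted output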